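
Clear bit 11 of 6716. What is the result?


6716 & ~(1 << 11) = 4668

4668


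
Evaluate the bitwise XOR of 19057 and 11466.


0b100101001110001 ^ 0b10110011001010 = 0b110011010111011 = 26299

26299


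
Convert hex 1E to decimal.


1E hex = 30 decimal

30


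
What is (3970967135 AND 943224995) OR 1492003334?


Step 1: 3970967135 & 943224995 = 674242563
Step 2: 674242563 | 1492003334 = 2029922823

2029922823


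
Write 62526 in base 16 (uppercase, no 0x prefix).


62526 = F43E hex

F43E


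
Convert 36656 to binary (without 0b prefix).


36656 = 1000111100110000 in binary

1000111100110000


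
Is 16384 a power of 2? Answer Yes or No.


0b100000000000000. Only one bit set => Yes

Yes


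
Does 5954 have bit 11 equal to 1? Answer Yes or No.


0b1011101000010, bit 11 = 0. No

No


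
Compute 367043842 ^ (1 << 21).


367043842 ^ (1 << 21) = 367043842 ^ 2097152 = 364946690

364946690


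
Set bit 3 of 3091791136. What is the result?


3091791136 | (1 << 3) = 3091791136 | 8 = 3091791144

3091791144


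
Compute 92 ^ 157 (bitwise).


0b1011100 ^ 0b10011101 = 0b11000001 = 193

193


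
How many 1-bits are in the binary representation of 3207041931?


0b10111111001001111001001110001011 has 19 set bits

19


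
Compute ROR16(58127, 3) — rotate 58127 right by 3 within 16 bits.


Rotate 0b1110001100001111 right by 3 (16-bit) = 0b1111110001100001 = 64609

64609


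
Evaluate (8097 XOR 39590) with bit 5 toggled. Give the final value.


Step 1: 8097 ^ 39590 = 34055
Step 2: 34055 ^ (1 << 5) = 34055 ^ 32 = 34087

34087


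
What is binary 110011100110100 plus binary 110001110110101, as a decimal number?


110011100110100 + 110001110110101 = 1100101011101001 = 51945

51945


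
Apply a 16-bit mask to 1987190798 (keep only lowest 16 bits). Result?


1987190798 & 65535 = 8206

8206


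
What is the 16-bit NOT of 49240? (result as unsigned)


~0b1100000001011000 = 0b11111110100111 = 16295 (16-bit unsigned)

16295


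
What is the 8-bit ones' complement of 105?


105 ^ 255 = 150

150


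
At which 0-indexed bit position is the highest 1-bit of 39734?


0b1001101100110110. Highest set bit at position 15

15


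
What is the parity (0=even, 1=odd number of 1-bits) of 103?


0b1100111 has 5 ones => parity 1

1


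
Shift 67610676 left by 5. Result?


0b100000001111010100000110100 << 5 = 0b10000000111101010000011010000000 = 2163541632

2163541632


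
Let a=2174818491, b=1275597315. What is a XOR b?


2174818491 ^ 1275597315 = 3450407608

3450407608


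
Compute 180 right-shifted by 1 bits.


0b10110100 >> 1 = 0b1011010 = 90

90


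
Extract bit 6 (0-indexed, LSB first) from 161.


0b10100001, position 6 = 0

0


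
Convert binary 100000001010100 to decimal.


100000001010100 in decimal = 16468

16468


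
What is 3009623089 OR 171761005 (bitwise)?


0b10110011011000110011010000110001 | 0b1010001111001101110101101101 = 0b10111011011111111111110101111101 = 3145727357

3145727357


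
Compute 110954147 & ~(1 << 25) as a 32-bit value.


110954147 & ~(1 << 25) = 77399715

77399715


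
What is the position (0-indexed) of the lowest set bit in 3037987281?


0b10110101000101000000000111010001. Lowest set bit at position 0

0


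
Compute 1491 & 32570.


0b10111010011 & 0b111111100111010 = 0b10100010010 = 1298

1298


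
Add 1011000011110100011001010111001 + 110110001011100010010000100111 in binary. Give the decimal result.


1011000011110100011001010111001 + 110110001011100010010000100111 = 10001110101010000101011011100000 = 2393396960

2393396960


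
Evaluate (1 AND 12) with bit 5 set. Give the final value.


Step 1: 1 & 12 = 0
Step 2: 0 | (1 << 5) = 0 | 32 = 32

32


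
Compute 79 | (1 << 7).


79 | (1 << 7) = 79 | 128 = 207

207


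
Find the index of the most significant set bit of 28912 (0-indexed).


0b111000011110000. Highest set bit at position 14

14


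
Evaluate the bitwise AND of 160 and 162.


0b10100000 & 0b10100010 = 0b10100000 = 160

160


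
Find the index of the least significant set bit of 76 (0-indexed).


0b1001100. Lowest set bit at position 2

2


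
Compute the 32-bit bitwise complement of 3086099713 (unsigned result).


~0b10110111111100100010010100000001 = 0b1001000000011011101101011111110 = 1208867582 (32-bit unsigned)

1208867582


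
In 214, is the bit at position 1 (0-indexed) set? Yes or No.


0b11010110, bit 1 = 1. Yes

Yes


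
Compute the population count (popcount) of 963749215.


0b111001011100011010010101011111 has 18 set bits

18


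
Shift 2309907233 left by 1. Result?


0b10001001101011100110001100100001 << 1 = 0b100010011010111001100011001000010 = 4619814466

4619814466


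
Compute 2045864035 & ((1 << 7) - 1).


2045864035 & 127 = 99

99


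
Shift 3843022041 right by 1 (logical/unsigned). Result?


0b11100101000011111101110011011001 >> 1 = 0b1110010100001111110111001101100 = 1921511020

1921511020


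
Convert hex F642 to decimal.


F642 hex = 63042 decimal

63042


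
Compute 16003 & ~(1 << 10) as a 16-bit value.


16003 & ~(1 << 10) = 14979

14979


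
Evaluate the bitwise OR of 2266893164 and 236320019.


0b10000111000111100000101101101100 | 0b1110000101011111010100010011 = 0b10001111000111111111111101111111 = 2401238911

2401238911


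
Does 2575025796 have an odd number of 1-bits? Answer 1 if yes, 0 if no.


0b10011001011110111100011010000100 has 16 ones => parity 0

0


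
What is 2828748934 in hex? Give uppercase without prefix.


2828748934 = A89B4886 hex

A89B4886


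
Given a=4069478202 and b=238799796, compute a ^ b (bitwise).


4069478202 ^ 238799796 = 4239688846

4239688846


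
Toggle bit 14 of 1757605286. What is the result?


1757605286 ^ (1 << 14) = 1757605286 ^ 16384 = 1757588902

1757588902


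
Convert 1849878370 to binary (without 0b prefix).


1849878370 = 1101110010000101110011101100010 in binary

1101110010000101110011101100010


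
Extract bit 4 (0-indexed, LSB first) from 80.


0b1010000, position 4 = 1

1


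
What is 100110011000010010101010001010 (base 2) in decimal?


100110011000010010101010001010 in decimal = 643902090

643902090


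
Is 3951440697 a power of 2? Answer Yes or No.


0b11101011100001100011001100111001. Multiple bits set => No

No


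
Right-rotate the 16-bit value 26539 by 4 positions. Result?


Rotate 0b110011110101011 right by 4 (16-bit) = 0b1011011001111010 = 46714

46714


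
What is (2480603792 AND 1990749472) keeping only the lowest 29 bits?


Step 1: 2480603792 & 1990749472 = 310902784
Step 2: 310902784 & 536870911 = 310902784

310902784


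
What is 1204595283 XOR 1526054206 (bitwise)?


0b1000111110011001010101001010011 ^ 0b1011010111101011011110100111110 = 0b11101001110010001011101101101 = 490280813

490280813


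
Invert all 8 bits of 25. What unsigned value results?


25 ^ 255 = 230

230


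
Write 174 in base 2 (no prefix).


174 = 10101110 in binary

10101110


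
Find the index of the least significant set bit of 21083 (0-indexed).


0b101001001011011. Lowest set bit at position 0

0


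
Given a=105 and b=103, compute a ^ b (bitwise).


105 ^ 103 = 14

14


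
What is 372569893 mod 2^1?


372569893 & 1 = 1

1


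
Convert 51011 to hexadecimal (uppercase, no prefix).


51011 = C743 hex

C743


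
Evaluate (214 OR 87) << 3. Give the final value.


Step 1: 214 | 87 = 215
Step 2: 215 << 3 = 1720

1720


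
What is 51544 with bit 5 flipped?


51544 ^ (1 << 5) = 51544 ^ 32 = 51576

51576


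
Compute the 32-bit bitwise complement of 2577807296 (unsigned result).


~0b10011001101001100011011111000000 = 0b1100110010110011100100000111111 = 1717159999 (32-bit unsigned)

1717159999


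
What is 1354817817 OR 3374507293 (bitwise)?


0b1010000110000001110000100011001 | 0b11001001001000101110010100011101 = 0b11011001111000101110010100011101 = 3655525661

3655525661


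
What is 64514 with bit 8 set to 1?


64514 | (1 << 8) = 64514 | 256 = 64770

64770


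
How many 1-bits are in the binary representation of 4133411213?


0b11110110010111101101100110001101 has 20 set bits

20


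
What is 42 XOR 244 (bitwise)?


0b101010 ^ 0b11110100 = 0b11011110 = 222

222


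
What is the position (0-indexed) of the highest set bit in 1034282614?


0b111101101001011110011001110110. Highest set bit at position 29

29


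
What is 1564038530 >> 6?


0b1011101001110010101010110000010 >> 6 = 0b1011101001110010101010110 = 24438102

24438102


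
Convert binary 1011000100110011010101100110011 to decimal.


1011000100110011010101100110011 in decimal = 1486465843

1486465843


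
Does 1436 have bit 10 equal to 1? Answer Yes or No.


0b10110011100, bit 10 = 1. Yes

Yes


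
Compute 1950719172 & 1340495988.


0b1110100010001011001110011000100 & 0b1001111111001100101100001110100 = 0b1000100010001000001100001000100 = 1145313348

1145313348


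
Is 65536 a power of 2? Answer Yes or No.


0b10000000000000000. Only one bit set => Yes

Yes


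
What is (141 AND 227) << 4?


Step 1: 141 & 227 = 129
Step 2: 129 << 4 = 2064

2064


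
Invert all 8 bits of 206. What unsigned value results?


206 ^ 255 = 49

49


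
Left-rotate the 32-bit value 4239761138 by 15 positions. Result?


Rotate 0b11111100101101011001111011110010 left by 15 (32-bit) = 0b11001111011110010111111001011010 = 3480845914

3480845914


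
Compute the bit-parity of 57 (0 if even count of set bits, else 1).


0b111001 has 4 ones => parity 0

0


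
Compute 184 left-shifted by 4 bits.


0b10111000 << 4 = 0b101110000000 = 2944

2944


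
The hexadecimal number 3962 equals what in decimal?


3962 hex = 14690 decimal

14690


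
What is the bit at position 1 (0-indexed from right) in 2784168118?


0b10100101111100110000100010110110, position 1 = 1

1


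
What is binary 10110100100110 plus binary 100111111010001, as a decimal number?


10110100100110 + 100111111010001 = 111110011110111 = 31991

31991


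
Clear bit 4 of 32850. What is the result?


32850 & ~(1 << 4) = 32834

32834


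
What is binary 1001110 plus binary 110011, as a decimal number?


1001110 + 110011 = 10000001 = 129

129


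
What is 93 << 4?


0b1011101 << 4 = 0b10111010000 = 1488

1488


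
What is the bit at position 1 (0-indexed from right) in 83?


0b1010011, position 1 = 1

1


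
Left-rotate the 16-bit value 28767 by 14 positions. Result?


Rotate 0b111000001011111 left by 14 (16-bit) = 0b1101110000010111 = 56343

56343


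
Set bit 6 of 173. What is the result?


173 | (1 << 6) = 173 | 64 = 237

237


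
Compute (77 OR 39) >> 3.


Step 1: 77 | 39 = 111
Step 2: 111 >> 3 = 13

13


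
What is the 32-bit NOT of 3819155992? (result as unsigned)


~0b11100011101000111011001000011000 = 0b11100010111000100110111100111 = 475811303 (32-bit unsigned)

475811303


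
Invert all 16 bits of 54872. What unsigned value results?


54872 ^ 65535 = 10663

10663


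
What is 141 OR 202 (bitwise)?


0b10001101 | 0b11001010 = 0b11001111 = 207

207


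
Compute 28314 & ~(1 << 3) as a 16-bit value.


28314 & ~(1 << 3) = 28306

28306


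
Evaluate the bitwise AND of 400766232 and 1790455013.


0b10111111000110011010100011000 & 0b1101010101110000010110011100101 = 0b10101000000010010000000000 = 44049408

44049408


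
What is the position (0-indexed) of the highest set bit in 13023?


0b11001011011111. Highest set bit at position 13

13


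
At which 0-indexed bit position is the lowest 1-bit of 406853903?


0b11000010000000001100100001111. Lowest set bit at position 0

0


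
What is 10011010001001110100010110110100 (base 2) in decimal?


10011010001001110100010110110100 in decimal = 2586265012

2586265012


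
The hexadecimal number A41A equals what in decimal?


A41A hex = 42010 decimal

42010


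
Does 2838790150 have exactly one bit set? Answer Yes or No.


0b10101001001101001000000000000110. Multiple bits set => No

No


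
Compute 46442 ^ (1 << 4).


46442 ^ (1 << 4) = 46442 ^ 16 = 46458

46458


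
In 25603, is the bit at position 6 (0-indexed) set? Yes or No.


0b110010000000011, bit 6 = 0. No

No


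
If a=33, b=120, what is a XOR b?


33 ^ 120 = 89

89


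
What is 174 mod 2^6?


174 & 63 = 46

46


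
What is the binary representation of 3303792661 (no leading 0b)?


3303792661 = 11000100111010111110000000010101 in binary

11000100111010111110000000010101


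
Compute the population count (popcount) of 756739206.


0b101101000110101110110010000110 has 15 set bits

15


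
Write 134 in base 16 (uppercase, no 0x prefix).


134 = 86 hex

86


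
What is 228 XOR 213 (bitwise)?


0b11100100 ^ 0b11010101 = 0b110001 = 49

49


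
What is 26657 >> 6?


0b110100000100001 >> 6 = 0b110100000 = 416

416


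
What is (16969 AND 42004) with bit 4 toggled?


Step 1: 16969 & 42004 = 0
Step 2: 0 ^ (1 << 4) = 0 ^ 16 = 16

16


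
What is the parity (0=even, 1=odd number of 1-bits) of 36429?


0b1000111001001101 has 8 ones => parity 0

0


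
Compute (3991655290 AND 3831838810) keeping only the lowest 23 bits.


Step 1: 3991655290 & 3831838810 = 3831566426
Step 2: 3831566426 & 8388607 = 6361178

6361178


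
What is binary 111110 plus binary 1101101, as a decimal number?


111110 + 1101101 = 10101011 = 171

171


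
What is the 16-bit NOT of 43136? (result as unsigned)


~0b1010100010000000 = 0b101011101111111 = 22399 (16-bit unsigned)

22399


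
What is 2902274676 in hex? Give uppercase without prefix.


2902274676 = ACFD3274 hex

ACFD3274


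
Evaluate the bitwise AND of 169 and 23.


0b10101001 & 0b10111 = 0b1 = 1

1


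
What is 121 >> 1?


0b1111001 >> 1 = 0b111100 = 60

60


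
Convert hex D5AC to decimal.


D5AC hex = 54700 decimal

54700


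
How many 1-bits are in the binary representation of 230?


0b11100110 has 5 set bits

5


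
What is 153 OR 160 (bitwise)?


0b10011001 | 0b10100000 = 0b10111001 = 185

185


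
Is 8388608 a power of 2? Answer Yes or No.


0b100000000000000000000000. Only one bit set => Yes

Yes


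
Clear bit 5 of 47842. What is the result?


47842 & ~(1 << 5) = 47810

47810


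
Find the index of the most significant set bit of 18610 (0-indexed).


0b100100010110010. Highest set bit at position 14

14


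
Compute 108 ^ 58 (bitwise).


0b1101100 ^ 0b111010 = 0b1010110 = 86

86


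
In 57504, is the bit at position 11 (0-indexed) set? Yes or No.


0b1110000010100000, bit 11 = 0. No

No


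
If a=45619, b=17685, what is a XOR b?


45619 ^ 17685 = 63270

63270


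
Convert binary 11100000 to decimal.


11100000 in decimal = 224

224


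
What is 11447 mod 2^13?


11447 & 8191 = 3255

3255


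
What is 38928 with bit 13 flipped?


38928 ^ (1 << 13) = 38928 ^ 8192 = 47120

47120


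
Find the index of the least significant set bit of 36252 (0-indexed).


0b1000110110011100. Lowest set bit at position 2

2


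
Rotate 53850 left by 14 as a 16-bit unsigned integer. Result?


Rotate 0b1101001001011010 left by 14 (16-bit) = 0b1011010010010110 = 46230

46230


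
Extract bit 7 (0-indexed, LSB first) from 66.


0b1000010, position 7 = 0

0


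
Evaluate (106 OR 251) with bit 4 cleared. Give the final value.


Step 1: 106 | 251 = 251
Step 2: 251 & ~(1 << 4) = 235

235


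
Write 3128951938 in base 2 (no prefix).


3128951938 = 10111010100000000000010010000010 in binary

10111010100000000000010010000010


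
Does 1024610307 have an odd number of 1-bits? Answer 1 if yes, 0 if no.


0b111101000100100101000000000011 has 11 ones => parity 1

1


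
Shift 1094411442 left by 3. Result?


0b1000001001110110110010010110010 << 3 = 0b1000001001110110110010010110010000 = 8755291536

8755291536


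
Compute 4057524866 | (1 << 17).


4057524866 | (1 << 17) = 4057524866 | 131072 = 4057655938

4057655938


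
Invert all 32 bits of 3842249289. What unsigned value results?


3842249289 ^ 4294967295 = 452718006

452718006


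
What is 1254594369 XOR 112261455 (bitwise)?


0b1001010110001111001011101000001 ^ 0b110101100001111100101001111 = 0b1001100011101110110111000001110 = 1282895374

1282895374


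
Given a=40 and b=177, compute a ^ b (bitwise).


40 ^ 177 = 153

153


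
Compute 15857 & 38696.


0b11110111110001 & 0b1001011100101000 = 0b1010100100000 = 5408

5408


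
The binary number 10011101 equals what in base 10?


10011101 in decimal = 157

157


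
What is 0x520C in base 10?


520C hex = 21004 decimal

21004


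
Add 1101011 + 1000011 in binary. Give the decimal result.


1101011 + 1000011 = 10101110 = 174

174


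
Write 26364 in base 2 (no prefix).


26364 = 110011011111100 in binary

110011011111100


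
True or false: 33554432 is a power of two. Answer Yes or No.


0b10000000000000000000000000. Only one bit set => Yes

Yes


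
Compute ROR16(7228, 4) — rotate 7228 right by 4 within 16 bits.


Rotate 0b1110000111100 right by 4 (16-bit) = 0b1100000111000011 = 49603

49603


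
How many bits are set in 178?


0b10110010 has 4 set bits

4


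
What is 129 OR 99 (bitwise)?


0b10000001 | 0b1100011 = 0b11100011 = 227

227


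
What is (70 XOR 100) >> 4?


Step 1: 70 ^ 100 = 34
Step 2: 34 >> 4 = 2

2


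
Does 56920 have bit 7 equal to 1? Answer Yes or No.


0b1101111001011000, bit 7 = 0. No

No


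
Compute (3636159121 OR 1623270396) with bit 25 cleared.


Step 1: 3636159121 | 1623270396 = 4177224701
Step 2: 4177224701 & ~(1 << 25) = 4177224701

4177224701


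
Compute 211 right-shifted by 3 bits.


0b11010011 >> 3 = 0b11010 = 26

26


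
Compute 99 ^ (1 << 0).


99 ^ (1 << 0) = 99 ^ 1 = 98

98


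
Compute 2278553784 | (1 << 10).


2278553784 | (1 << 10) = 2278553784 | 1024 = 2278554808

2278554808


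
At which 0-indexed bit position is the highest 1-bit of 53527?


0b1101000100010111. Highest set bit at position 15

15


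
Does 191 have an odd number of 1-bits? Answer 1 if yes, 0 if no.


0b10111111 has 7 ones => parity 1

1


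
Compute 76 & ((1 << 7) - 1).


76 & 127 = 76

76


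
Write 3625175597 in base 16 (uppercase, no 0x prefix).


3625175597 = D813CA2D hex

D813CA2D


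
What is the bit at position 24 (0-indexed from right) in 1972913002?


0b1110101100110000100001101101010, position 24 = 1

1


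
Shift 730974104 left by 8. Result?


0b101011100100011100011110011000 << 8 = 0b10101110010001110001111001100000000000 = 187129370624

187129370624


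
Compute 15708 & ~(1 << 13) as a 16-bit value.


15708 & ~(1 << 13) = 7516

7516


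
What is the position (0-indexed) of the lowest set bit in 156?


0b10011100. Lowest set bit at position 2

2


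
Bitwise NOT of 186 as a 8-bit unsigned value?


~0b10111010 = 0b1000101 = 69 (8-bit unsigned)

69


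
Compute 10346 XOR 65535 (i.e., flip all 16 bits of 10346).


10346 ^ 65535 = 55189

55189


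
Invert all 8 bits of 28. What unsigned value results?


28 ^ 255 = 227

227


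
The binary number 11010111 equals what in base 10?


11010111 in decimal = 215

215


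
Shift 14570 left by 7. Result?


0b11100011101010 << 7 = 0b111000111010100000000 = 1864960

1864960


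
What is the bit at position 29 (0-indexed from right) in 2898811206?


0b10101100110010000101100101000110, position 29 = 1

1


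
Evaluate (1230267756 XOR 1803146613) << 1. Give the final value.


Step 1: 1230267756 ^ 1803146613 = 573419545
Step 2: 573419545 << 1 = 1146839090

1146839090


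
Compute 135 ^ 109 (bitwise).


0b10000111 ^ 0b1101101 = 0b11101010 = 234

234


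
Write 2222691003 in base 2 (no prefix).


2222691003 = 10000100011110111001001010111011 in binary

10000100011110111001001010111011


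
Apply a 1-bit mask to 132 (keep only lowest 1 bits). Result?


132 & 1 = 0

0


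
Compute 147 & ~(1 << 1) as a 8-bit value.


147 & ~(1 << 1) = 145

145


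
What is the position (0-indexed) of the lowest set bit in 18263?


0b100011101010111. Lowest set bit at position 0

0


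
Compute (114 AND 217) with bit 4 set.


Step 1: 114 & 217 = 80
Step 2: 80 | (1 << 4) = 80 | 16 = 80

80


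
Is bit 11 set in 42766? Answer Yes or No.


0b1010011100001110, bit 11 = 0. No

No


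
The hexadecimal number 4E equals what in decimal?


4E hex = 78 decimal

78


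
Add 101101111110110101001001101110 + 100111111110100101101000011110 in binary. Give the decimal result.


101101111110110101001001101110 + 100111111110100101101000011110 = 1010101111101011010110010001100 = 1442163852

1442163852


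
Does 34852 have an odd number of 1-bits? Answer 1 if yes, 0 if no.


0b1000100000100100 has 4 ones => parity 0

0


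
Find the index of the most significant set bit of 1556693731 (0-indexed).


0b1011100110010010100001011100011. Highest set bit at position 30

30


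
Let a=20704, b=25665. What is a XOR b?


20704 ^ 25665 = 13473

13473


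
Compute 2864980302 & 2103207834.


0b10101010110001000010000101001110 & 0b1111101010111000110011110011010 = 0b101000010001000010000100001010 = 675553546

675553546


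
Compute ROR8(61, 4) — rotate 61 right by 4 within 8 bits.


Rotate 0b111101 right by 4 (8-bit) = 0b11010011 = 211

211


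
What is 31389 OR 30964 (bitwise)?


0b111101010011101 | 0b111100011110100 = 0b111101011111101 = 31485

31485


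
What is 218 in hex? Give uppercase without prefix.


218 = DA hex

DA


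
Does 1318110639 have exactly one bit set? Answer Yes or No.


0b1001110100100001100010110101111. Multiple bits set => No

No


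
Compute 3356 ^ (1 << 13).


3356 ^ (1 << 13) = 3356 ^ 8192 = 11548

11548


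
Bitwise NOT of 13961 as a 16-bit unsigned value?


~0b11011010001001 = 0b1100100101110110 = 51574 (16-bit unsigned)

51574


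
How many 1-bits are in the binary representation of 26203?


0b110011001011011 has 9 set bits

9


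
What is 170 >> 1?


0b10101010 >> 1 = 0b1010101 = 85

85


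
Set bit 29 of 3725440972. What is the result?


3725440972 | (1 << 29) = 3725440972 | 536870912 = 4262311884

4262311884


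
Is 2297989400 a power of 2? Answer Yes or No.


0b10001000111110001000100100011000. Multiple bits set => No

No


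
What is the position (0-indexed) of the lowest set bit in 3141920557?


0b10111011010001011110011100101101. Lowest set bit at position 0

0


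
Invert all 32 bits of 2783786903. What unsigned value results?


2783786903 ^ 4294967295 = 1511180392

1511180392


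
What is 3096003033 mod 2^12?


3096003033 & 4095 = 473

473


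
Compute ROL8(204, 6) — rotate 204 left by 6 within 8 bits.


Rotate 0b11001100 left by 6 (8-bit) = 0b110011 = 51

51


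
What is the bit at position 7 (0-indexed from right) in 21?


0b10101, position 7 = 0

0


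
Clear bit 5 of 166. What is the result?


166 & ~(1 << 5) = 134

134


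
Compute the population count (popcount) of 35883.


0b1000110000101011 has 7 set bits

7


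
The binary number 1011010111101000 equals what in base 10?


1011010111101000 in decimal = 46568

46568


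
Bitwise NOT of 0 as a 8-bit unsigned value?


~0b0 = 0b11111111 = 255 (8-bit unsigned)

255


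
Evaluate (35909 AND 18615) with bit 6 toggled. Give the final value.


Step 1: 35909 & 18615 = 2053
Step 2: 2053 ^ (1 << 6) = 2053 ^ 64 = 2117

2117


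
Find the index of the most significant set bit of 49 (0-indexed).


0b110001. Highest set bit at position 5

5


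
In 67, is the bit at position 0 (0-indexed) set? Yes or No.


0b1000011, bit 0 = 1. Yes

Yes


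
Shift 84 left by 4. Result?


0b1010100 << 4 = 0b10101000000 = 1344

1344


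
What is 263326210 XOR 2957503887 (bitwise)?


0b1111101100100000101000000010 ^ 0b10110000010001111110110110001111 = 0b10111111111101011110011110001101 = 3220563853

3220563853


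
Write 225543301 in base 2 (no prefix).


225543301 = 1101011100011000010010000101 in binary

1101011100011000010010000101


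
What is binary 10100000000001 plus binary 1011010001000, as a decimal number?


10100000000001 + 1011010001000 = 11111010001001 = 16009

16009


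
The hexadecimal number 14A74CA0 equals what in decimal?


14A74CA0 hex = 346508448 decimal

346508448


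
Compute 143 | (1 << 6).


143 | (1 << 6) = 143 | 64 = 207

207


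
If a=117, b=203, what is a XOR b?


117 ^ 203 = 190

190


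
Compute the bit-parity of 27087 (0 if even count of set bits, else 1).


0b110100111001111 has 10 ones => parity 0

0


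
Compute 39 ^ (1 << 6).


39 ^ (1 << 6) = 39 ^ 64 = 103

103


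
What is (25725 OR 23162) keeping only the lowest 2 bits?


Step 1: 25725 | 23162 = 32383
Step 2: 32383 & 3 = 3

3


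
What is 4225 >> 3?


0b1000010000001 >> 3 = 0b1000010000 = 528

528


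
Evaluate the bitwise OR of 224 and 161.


0b11100000 | 0b10100001 = 0b11100001 = 225

225


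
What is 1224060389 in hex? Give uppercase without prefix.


1224060389 = 48F5ADE5 hex

48F5ADE5


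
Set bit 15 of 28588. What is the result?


28588 | (1 << 15) = 28588 | 32768 = 61356

61356


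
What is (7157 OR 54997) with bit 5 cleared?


Step 1: 7157 | 54997 = 57333
Step 2: 57333 & ~(1 << 5) = 57301

57301


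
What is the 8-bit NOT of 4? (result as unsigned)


~0b100 = 0b11111011 = 251 (8-bit unsigned)

251


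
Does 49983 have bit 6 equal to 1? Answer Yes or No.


0b1100001100111111, bit 6 = 0. No

No


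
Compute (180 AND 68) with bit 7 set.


Step 1: 180 & 68 = 4
Step 2: 4 | (1 << 7) = 4 | 128 = 132

132


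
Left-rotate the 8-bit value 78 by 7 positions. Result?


Rotate 0b1001110 left by 7 (8-bit) = 0b100111 = 39

39


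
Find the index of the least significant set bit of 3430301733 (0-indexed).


0b11001100011101100100000000100101. Lowest set bit at position 0

0


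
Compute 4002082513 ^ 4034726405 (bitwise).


0b11101110100010101110111011010001 ^ 0b11110000011111010000101000000101 = 0b11110111101111110010011010100 = 519562452

519562452


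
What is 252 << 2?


0b11111100 << 2 = 0b1111110000 = 1008

1008


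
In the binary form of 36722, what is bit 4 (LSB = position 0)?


0b1000111101110010, position 4 = 1

1


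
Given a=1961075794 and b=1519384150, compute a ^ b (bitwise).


1961075794 ^ 1519384150 = 778850820

778850820


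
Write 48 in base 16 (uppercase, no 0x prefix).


48 = 30 hex

30


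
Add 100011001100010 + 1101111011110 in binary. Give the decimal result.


100011001100010 + 1101111011110 = 110001001000000 = 25152

25152


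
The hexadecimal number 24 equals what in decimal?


24 hex = 36 decimal

36


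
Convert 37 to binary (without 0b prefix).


37 = 100101 in binary

100101


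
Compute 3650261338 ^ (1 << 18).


3650261338 ^ (1 << 18) = 3650261338 ^ 262144 = 3650523482

3650523482


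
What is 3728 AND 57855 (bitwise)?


0b111010010000 & 0b1110000111111111 = 0b10010000 = 144

144


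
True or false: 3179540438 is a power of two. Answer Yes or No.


0b10111101100000111110111111010110. Multiple bits set => No

No


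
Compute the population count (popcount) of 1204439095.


0b1000111110010100100100000110111 has 15 set bits

15


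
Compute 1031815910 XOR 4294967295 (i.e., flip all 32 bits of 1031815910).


1031815910 ^ 4294967295 = 3263151385

3263151385


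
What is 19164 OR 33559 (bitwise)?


0b100101011011100 | 0b1000001100010111 = 0b1100101111011111 = 52191

52191


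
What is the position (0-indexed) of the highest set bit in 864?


0b1101100000. Highest set bit at position 9

9


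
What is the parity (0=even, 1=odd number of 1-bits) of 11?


0b1011 has 3 ones => parity 1

1


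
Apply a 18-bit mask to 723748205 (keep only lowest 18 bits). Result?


723748205 & 262143 = 230765

230765


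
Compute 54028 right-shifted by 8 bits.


0b1101001100001100 >> 8 = 0b11010011 = 211

211


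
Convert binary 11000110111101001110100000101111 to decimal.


11000110111101001110100000101111 in decimal = 3337938991

3337938991


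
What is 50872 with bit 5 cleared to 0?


50872 & ~(1 << 5) = 50840

50840


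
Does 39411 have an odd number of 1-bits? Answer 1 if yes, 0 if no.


0b1001100111110011 has 10 ones => parity 0

0


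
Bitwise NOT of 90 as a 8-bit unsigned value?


~0b1011010 = 0b10100101 = 165 (8-bit unsigned)

165


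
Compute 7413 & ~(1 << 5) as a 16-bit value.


7413 & ~(1 << 5) = 7381

7381


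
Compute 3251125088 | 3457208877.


0b11000001110010000011101101100000 | 0b11001110000100001101001000101101 = 0b11001111110110001111101101101101 = 3487103853

3487103853


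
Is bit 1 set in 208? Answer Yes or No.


0b11010000, bit 1 = 0. No

No


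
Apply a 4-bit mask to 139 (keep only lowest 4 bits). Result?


139 & 15 = 11

11


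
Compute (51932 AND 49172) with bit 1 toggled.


Step 1: 51932 & 49172 = 49172
Step 2: 49172 ^ (1 << 1) = 49172 ^ 2 = 49174

49174


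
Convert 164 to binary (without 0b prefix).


164 = 10100100 in binary

10100100


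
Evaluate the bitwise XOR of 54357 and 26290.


0b1101010001010101 ^ 0b110011010110010 = 0b1011001011100111 = 45799

45799


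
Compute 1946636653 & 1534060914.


0b1110100000001110101000101101101 & 0b1011011011011111110100101110010 = 0b1010000000001110100000101100000 = 1342652768

1342652768


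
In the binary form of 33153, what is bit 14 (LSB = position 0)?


0b1000000110000001, position 14 = 0

0


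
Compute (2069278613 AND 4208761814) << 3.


Step 1: 2069278613 & 4208761814 = 2052361108
Step 2: 2052361108 << 3 = 16418888864

16418888864


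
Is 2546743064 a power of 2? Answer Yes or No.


0b10010111110011000011011100011000. Multiple bits set => No

No


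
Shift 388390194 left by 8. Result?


0b10111001001100101110100110010 << 8 = 0b1011100100110010111010011001000000000 = 99427889664

99427889664


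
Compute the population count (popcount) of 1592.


0b11000111000 has 5 set bits

5


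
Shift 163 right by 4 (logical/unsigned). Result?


0b10100011 >> 4 = 0b1010 = 10

10


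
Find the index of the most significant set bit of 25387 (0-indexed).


0b110001100101011. Highest set bit at position 14

14


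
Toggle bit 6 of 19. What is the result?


19 ^ (1 << 6) = 19 ^ 64 = 83

83


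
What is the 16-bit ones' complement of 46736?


46736 ^ 65535 = 18799

18799


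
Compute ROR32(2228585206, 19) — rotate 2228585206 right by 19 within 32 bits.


Rotate 0b10000100110101011000001011110110 right by 19 (32-bit) = 0b10110000010111101101000010011010 = 2959003802

2959003802


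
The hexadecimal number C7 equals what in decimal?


C7 hex = 199 decimal

199


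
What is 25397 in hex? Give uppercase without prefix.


25397 = 6335 hex

6335


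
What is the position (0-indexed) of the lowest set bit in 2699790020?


0b10100000111010111000011011000100. Lowest set bit at position 2

2


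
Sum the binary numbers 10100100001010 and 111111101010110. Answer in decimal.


10100100001010 + 111111101010110 = 1010100001100000 = 43104

43104


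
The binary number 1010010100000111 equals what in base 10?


1010010100000111 in decimal = 42247

42247


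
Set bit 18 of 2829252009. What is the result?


2829252009 | (1 << 18) = 2829252009 | 262144 = 2829514153

2829514153


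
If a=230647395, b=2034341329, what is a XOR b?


230647395 ^ 2034341329 = 1962865586

1962865586


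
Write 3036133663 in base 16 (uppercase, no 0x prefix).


3036133663 = B4F7B91F hex

B4F7B91F


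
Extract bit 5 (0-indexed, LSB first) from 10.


0b1010, position 5 = 0

0


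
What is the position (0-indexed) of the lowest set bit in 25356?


0b110001100001100. Lowest set bit at position 2

2


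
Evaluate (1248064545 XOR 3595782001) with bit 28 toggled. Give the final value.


Step 1: 1248064545 ^ 3595782001 = 2620437328
Step 2: 2620437328 ^ (1 << 28) = 2620437328 ^ 268435456 = 2352001872

2352001872


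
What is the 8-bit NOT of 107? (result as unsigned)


~0b1101011 = 0b10010100 = 148 (8-bit unsigned)

148


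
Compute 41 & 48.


0b101001 & 0b110000 = 0b100000 = 32

32


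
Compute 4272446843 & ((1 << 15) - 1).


4272446843 & 32767 = 23931

23931


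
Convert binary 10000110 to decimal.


10000110 in decimal = 134

134


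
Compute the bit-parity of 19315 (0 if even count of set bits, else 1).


0b100101101110011 has 9 ones => parity 1

1


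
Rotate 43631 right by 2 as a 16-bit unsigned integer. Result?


Rotate 0b1010101001101111 right by 2 (16-bit) = 0b1110101010011011 = 60059

60059


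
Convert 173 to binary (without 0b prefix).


173 = 10101101 in binary

10101101


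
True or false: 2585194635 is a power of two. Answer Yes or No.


0b10011010000101101111000010001011. Multiple bits set => No

No


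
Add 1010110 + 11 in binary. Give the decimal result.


1010110 + 11 = 1011001 = 89

89


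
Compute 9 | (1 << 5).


9 | (1 << 5) = 9 | 32 = 41

41


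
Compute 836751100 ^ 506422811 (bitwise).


0b110001110111111100111011111100 ^ 0b11110001011110110011000011011 = 0b101111111100001010100011100111 = 804301031

804301031


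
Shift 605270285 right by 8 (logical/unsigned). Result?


0b100100000100111011000100001101 >> 8 = 0b1001000001001110110001 = 2364337

2364337


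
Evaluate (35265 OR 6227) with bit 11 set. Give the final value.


Step 1: 35265 | 6227 = 39379
Step 2: 39379 | (1 << 11) = 39379 | 2048 = 39379

39379


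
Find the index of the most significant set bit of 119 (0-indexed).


0b1110111. Highest set bit at position 6

6


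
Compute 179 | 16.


0b10110011 | 0b10000 = 0b10110011 = 179

179


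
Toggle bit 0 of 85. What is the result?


85 ^ (1 << 0) = 85 ^ 1 = 84

84


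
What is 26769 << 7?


0b110100010010001 << 7 = 0b1101000100100010000000 = 3426432

3426432


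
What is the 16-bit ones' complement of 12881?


12881 ^ 65535 = 52654

52654


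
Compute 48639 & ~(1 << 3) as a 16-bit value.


48639 & ~(1 << 3) = 48631

48631


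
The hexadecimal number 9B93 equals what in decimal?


9B93 hex = 39827 decimal

39827


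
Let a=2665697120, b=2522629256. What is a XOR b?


2665697120 ^ 2522629256 = 146738152

146738152


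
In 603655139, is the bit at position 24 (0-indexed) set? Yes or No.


0b100011111110110000101111100011, bit 24 = 1. Yes

Yes


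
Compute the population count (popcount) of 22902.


0b101100101110110 has 9 set bits

9


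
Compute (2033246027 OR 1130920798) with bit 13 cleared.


Step 1: 2033246027 | 1130920798 = 2071527263
Step 2: 2071527263 & ~(1 << 13) = 2071519071

2071519071


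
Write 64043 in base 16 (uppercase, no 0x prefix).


64043 = FA2B hex

FA2B


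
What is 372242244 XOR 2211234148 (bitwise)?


0b10110001011111111011101000100 ^ 0b10000011110011001100000101100100 = 0b10010101111000110011011000100000 = 2514695712

2514695712


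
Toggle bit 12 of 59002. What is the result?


59002 ^ (1 << 12) = 59002 ^ 4096 = 63098

63098


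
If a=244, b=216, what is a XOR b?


244 ^ 216 = 44

44


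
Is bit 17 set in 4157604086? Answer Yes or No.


0b11110111110100000000000011110110, bit 17 = 0. No

No


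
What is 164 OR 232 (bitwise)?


0b10100100 | 0b11101000 = 0b11101100 = 236

236


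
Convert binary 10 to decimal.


10 in decimal = 2

2


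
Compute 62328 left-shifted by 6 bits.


0b1111001101111000 << 6 = 0b1111001101111000000000 = 3988992

3988992


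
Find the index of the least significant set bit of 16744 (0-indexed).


0b100000101101000. Lowest set bit at position 3

3


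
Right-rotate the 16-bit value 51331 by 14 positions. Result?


Rotate 0b1100100010000011 right by 14 (16-bit) = 0b10001000001111 = 8719

8719


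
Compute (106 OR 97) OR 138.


Step 1: 106 | 97 = 107
Step 2: 107 | 138 = 235

235


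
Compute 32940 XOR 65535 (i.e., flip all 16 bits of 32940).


32940 ^ 65535 = 32595

32595


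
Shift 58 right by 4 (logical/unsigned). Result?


0b111010 >> 4 = 0b11 = 3

3


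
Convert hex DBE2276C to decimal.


DBE2276C hex = 3689031532 decimal

3689031532


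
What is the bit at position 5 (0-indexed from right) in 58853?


0b1110010111100101, position 5 = 1

1


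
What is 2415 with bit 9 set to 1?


2415 | (1 << 9) = 2415 | 512 = 2927

2927


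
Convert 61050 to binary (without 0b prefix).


61050 = 1110111001111010 in binary

1110111001111010


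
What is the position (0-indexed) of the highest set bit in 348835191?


0b10100110010101100110101110111. Highest set bit at position 28

28


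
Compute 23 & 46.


0b10111 & 0b101110 = 0b110 = 6

6


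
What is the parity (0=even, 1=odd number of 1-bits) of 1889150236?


0b1110000100110100010010100011100 has 13 ones => parity 1

1


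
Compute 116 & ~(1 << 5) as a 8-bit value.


116 & ~(1 << 5) = 84

84


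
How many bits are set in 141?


0b10001101 has 4 set bits

4


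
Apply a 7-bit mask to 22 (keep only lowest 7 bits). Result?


22 & 127 = 22

22


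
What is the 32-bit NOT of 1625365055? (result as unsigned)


~0b1100000111000010001101000111111 = 0b10011111000111101110010111000000 = 2669602240 (32-bit unsigned)

2669602240


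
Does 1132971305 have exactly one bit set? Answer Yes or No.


0b1000011100001111100010100101001. Multiple bits set => No

No


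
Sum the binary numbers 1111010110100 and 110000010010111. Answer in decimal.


1111010110100 + 110000010010111 = 111111101001011 = 32587

32587


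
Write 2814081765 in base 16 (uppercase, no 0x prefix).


2814081765 = A7BB7AE5 hex

A7BB7AE5


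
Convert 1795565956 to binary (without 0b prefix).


1795565956 = 1101011000001100010100110000100 in binary

1101011000001100010100110000100


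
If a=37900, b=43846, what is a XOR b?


37900 ^ 43846 = 16202

16202


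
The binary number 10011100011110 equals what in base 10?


10011100011110 in decimal = 10014

10014


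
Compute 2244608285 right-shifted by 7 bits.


0b10000101110010100000000100011101 >> 7 = 0b1000010111001010000000010 = 17536002

17536002


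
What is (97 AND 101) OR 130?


Step 1: 97 & 101 = 97
Step 2: 97 | 130 = 227

227


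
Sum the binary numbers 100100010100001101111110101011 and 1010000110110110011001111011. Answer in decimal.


100100010100001101111110101011 + 1010000110110110011001111011 = 101110011011000100011000100110 = 778847782

778847782
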